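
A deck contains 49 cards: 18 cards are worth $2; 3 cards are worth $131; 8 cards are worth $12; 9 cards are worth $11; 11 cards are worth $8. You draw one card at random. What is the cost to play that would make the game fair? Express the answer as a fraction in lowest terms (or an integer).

712/49 dollars

E[payout] = (18/49)·2 + (3/49)·131 + (8/49)·12 + (9/49)·11 + (11/49)·8 = 712/49
Fair fee = E[payout] = 712/49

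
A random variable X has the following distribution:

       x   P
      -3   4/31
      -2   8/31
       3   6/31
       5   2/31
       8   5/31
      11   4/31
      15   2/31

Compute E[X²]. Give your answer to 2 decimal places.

E[X²] = (4/31)·9 + (8/31)·4 + (6/31)·9 + (2/31)·25 + (5/31)·64 + (4/31)·121 + (2/31)·225
     = 46 ≈ 46.00

46.00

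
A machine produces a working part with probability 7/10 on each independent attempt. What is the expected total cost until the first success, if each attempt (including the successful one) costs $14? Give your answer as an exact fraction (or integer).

$20

E[#attempts] = 1/p = 10/7; E[cost] = 14·10/7 = 20.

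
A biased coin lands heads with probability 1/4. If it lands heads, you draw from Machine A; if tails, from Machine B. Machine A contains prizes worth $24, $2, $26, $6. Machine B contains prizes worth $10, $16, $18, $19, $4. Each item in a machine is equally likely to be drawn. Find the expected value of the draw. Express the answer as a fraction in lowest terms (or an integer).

E[X | Machine A] = (24 + 2 + 26 + 6)/4 = 29/2
E[X | Machine B] = (10 + 16 + 18 + 19 + 4)/5 = 67/5
E[X] = (1/4)·29/2 + (3/4)·67/5 = 547/40

547/40 dollars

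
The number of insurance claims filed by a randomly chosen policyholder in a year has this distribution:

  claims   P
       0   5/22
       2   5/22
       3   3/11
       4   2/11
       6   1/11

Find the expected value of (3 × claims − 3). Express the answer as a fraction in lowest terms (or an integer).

E[3x-3] = (5/22)·(-3) + (5/22)·3 + (3/11)·6 + (2/11)·9 + (1/11)·15
     = 51/11

51/11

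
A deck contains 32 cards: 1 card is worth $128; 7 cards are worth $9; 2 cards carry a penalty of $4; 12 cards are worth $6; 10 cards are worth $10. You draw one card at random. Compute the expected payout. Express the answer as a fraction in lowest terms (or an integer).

E[payout] = (1/32)·128 + (7/32)·9 + (2/32)·(-4) + (12/32)·6 + (10/32)·10 = 355/32

355/32 dollars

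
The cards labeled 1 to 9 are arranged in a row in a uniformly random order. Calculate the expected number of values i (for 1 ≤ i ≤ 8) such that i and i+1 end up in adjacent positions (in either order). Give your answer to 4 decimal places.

For each i ∈ {1,…,8}, let Xᵢ = 1 if i and i+1 are adjacent. P(Xᵢ=1) = 2·(9−1)!/9! = 2/9.
By linearity, E[ΣXᵢ] = (8)·(2/9) = 16/9.
≈ 1.7778

1.7778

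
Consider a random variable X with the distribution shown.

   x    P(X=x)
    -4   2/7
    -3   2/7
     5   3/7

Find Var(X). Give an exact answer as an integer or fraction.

E[X] = (2/7)·(-4) + (2/7)·(-3) + (3/7)·5 = 1/7
E[X²] = (2/7)·16 + (2/7)·9 + (3/7)·25 = 125/7
Var(X) = 125/7 − (1/7)² = 874/49

874/49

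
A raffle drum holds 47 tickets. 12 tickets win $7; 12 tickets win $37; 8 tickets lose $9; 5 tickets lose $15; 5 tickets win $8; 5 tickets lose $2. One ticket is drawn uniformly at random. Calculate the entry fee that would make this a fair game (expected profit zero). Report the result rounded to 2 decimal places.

$8.74

E[payout] = (12/47)·7 + (12/47)·37 + (8/47)·(-9) + (5/47)·(-15) + (5/47)·8 + (5/47)·(-2) = 411/47
Fair fee = E[payout] = 411/47 ≈ $8.74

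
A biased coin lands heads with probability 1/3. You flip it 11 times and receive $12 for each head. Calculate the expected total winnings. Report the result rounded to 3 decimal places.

E[#heads] = 11·1/3 = 11/3 (linearity over flips).
E[winnings] = 12·11/3 = 44.
≈ 44.000

$44.000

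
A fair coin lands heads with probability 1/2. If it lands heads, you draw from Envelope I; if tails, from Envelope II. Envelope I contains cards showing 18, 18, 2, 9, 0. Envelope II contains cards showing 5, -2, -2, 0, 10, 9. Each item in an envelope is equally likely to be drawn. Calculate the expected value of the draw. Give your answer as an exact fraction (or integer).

E[X | Envelope I] = (18 + 18 + 2 + 9 + 0)/5 = 47/5
E[X | Envelope II] = (5 − 2 − 2 + 0 + 10 + 9)/6 = 10/3
E[X] = (1/2)·47/5 + (1/2)·10/3 = 191/30

191/30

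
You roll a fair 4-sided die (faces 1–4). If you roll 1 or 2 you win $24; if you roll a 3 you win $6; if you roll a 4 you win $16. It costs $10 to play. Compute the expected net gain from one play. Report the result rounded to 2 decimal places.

$7.50

E[payout] = (1/4)·6 + (1/4)·16 + (1/2)·24 = 35/2
Expected profit = 35/2 − 10 = 15/2 ≈ $7.50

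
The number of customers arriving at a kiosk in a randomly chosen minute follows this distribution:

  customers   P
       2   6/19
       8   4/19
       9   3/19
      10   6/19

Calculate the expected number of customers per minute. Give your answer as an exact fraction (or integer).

131/19

E[X] = (6/19)·2 + (4/19)·8 + (3/19)·9 + (6/19)·10
     = 131/19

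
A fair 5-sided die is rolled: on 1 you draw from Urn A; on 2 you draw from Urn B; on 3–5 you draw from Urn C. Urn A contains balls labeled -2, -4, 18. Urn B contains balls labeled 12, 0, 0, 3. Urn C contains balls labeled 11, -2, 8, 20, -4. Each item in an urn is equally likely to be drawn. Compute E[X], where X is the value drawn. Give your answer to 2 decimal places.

E[X | Urn A] = (-2 − 4 + 18)/3 = 4
E[X | Urn B] = (12 + 0 + 0 + 3)/4 = 15/4
E[X | Urn C] = (11 − 2 + 8 + 20 − 4)/5 = 33/5
E[X] = (1/5)·4 + (1/5)·15/4 + (3/5)·33/5 = 551/100 ≈ 5.51

5.51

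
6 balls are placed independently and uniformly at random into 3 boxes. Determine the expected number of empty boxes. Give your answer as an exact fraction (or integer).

64/243

Let Xⱼ=1 if box j is empty. P(Xⱼ=1) = ((3-1)/3)^6 = 64/729.
By linearity, E[#empty] = 3·64/729 = 64/243.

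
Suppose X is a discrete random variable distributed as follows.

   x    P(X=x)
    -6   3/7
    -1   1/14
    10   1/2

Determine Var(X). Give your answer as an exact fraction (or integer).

11749/196

E[X] = (3/7)·(-6) + (1/14)·(-1) + (1/2)·10 = 33/14
E[X²] = (3/7)·36 + (1/14)·1 + (1/2)·100 = 131/2
Var(X) = 131/2 − (33/14)² = 11749/196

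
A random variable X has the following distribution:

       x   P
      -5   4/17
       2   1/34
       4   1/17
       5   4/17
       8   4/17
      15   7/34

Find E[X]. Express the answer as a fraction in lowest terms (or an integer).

179/34

E[X] = (4/17)·(-5) + (1/34)·2 + (1/17)·4 + (4/17)·5 + (4/17)·8 + (7/34)·15
     = 179/34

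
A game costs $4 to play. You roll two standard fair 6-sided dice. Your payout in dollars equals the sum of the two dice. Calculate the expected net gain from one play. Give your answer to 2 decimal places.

Distribution of the sum of the two dice: 2 w.p. 1/36, 3 w.p. 1/18, 4 w.p. 1/12, 5 w.p. 1/9, 6 w.p. 5/36, 7 w.p. 1/6, …
E[payout] = (1/36)·2 + (1/18)·3 + (1/12)·4 + (1/9)·5 + (5/36)·6 + (1/6)·7 + (5/36)·8 + (1/9)·9 + (1/12)·10 + (1/18)·11 + (1/36)·12 = 7
Expected profit = 7 − 4 = 3 ≈ $3.00

$3.00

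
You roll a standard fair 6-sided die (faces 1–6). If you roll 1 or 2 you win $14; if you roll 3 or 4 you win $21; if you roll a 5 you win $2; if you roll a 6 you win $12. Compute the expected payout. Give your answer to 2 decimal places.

E[payout] = (1/6)·2 + (1/6)·12 + (1/3)·14 + (1/3)·21 = 14
≈ $14.00

$14.00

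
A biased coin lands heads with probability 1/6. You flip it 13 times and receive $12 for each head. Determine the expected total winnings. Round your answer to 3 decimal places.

$26.000

E[#heads] = 13·1/6 = 13/6 (linearity over flips).
E[winnings] = 12·13/6 = 26.
≈ 26.000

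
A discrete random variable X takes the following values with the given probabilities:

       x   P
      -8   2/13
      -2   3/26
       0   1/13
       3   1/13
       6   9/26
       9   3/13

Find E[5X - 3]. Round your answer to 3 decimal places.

E[5x-3] = (2/13)·(-43) + (3/26)·(-13) + (1/13)·(-3) + (1/13)·12 + (9/26)·27 + (3/13)·42
     = 151/13 ≈ 11.615

11.615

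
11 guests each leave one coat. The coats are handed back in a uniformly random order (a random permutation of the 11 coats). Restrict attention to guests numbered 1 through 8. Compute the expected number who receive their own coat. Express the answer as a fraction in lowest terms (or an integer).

Let Xᵢ = 1 if person i gets their own coat. For each i, P(Xᵢ=1) = 1/11.
By linearity of expectation, E[X₁+…+X_8] = 8·(1/11) = 8/11.

8/11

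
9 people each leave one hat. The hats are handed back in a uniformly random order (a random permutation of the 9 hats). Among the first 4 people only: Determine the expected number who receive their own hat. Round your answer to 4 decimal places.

Let Xᵢ = 1 if person i gets their own hat. For each i, P(Xᵢ=1) = 1/9.
By linearity of expectation, E[X₁+…+X_4] = 4·(1/9) = 4/9.
≈ 0.4444

0.4444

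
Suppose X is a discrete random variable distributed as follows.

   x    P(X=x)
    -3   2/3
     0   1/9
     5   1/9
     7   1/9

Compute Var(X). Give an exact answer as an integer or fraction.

E[X] = (2/3)·(-3) + (1/9)·0 + (1/9)·5 + (1/9)·7 = -2/3
E[X²] = (2/3)·9 + (1/9)·0 + (1/9)·25 + (1/9)·49 = 128/9
Var(X) = 128/9 − (-2/3)² = 124/9

124/9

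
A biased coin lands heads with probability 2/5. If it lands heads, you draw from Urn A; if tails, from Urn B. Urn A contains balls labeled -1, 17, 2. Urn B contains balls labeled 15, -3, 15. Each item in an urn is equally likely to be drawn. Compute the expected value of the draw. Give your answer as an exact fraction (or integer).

39/5

E[X | Urn A] = (-1 + 17 + 2)/3 = 6
E[X | Urn B] = (15 − 3 + 15)/3 = 9
E[X] = (2/5)·6 + (3/5)·9 = 39/5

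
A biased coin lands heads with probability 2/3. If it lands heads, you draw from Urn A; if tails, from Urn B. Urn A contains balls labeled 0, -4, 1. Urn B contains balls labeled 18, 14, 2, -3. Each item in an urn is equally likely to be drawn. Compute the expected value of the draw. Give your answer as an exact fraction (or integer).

E[X | Urn A] = (0 − 4 + 1)/3 = -1
E[X | Urn B] = (18 + 14 + 2 − 3)/4 = 31/4
E[X] = (2/3)·(-1) + (1/3)·31/4 = 23/12

23/12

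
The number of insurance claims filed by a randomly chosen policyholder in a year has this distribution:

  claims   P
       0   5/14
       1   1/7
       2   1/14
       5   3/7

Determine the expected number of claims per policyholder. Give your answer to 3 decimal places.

2.429

E[X] = (5/14)·0 + (1/7)·1 + (1/14)·2 + (3/7)·5
     = 17/7 ≈ 2.429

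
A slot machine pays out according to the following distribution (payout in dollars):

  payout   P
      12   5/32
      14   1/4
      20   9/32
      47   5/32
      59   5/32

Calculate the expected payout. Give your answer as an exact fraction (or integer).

E[X] = (5/32)·12 + (1/4)·14 + (9/32)·20 + (5/32)·47 + (5/32)·59
     = 441/16

441/16 dollars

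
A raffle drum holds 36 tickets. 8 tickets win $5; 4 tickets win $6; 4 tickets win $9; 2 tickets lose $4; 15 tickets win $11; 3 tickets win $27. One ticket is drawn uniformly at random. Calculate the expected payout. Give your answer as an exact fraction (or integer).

E[payout] = (8/36)·5 + (4/36)·6 + (4/36)·9 + (2/36)·(-4) + (15/36)·11 + (3/36)·27 = 169/18

169/18 dollars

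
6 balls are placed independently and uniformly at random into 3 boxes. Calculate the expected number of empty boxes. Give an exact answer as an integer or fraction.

64/243

Let Xⱼ=1 if box j is empty. P(Xⱼ=1) = ((3-1)/3)^6 = 64/729.
By linearity, E[#empty] = 3·64/729 = 64/243.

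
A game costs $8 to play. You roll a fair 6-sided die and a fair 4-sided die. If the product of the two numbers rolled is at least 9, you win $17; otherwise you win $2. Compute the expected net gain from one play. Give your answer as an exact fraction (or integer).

E[payout] = (7/12)·2 + (5/12)·17 = 33/4
Expected profit = 33/4 − 8 = 1/4

1/4 dollars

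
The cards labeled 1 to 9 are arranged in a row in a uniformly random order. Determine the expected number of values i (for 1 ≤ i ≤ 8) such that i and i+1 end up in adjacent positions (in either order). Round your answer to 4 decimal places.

1.7778

For each i ∈ {1,…,8}, let Xᵢ = 1 if i and i+1 are adjacent. P(Xᵢ=1) = 2·(9−1)!/9! = 2/9.
By linearity, E[ΣXᵢ] = (8)·(2/9) = 16/9.
≈ 1.7778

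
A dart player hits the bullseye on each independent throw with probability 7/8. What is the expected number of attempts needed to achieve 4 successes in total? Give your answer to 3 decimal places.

By linearity (sum of 4 independent geometric waits), E[trials] = 4/p = 4/(7/8) = 32/7.
≈ 4.571

4.571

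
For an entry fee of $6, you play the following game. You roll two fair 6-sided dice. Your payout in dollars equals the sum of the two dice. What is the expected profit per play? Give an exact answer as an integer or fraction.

$1

Distribution of the sum of the two dice: 2 w.p. 1/36, 3 w.p. 1/18, 4 w.p. 1/12, 5 w.p. 1/9, 6 w.p. 5/36, 7 w.p. 1/6, …
E[payout] = (1/36)·2 + (1/18)·3 + (1/12)·4 + (1/9)·5 + (5/36)·6 + (1/6)·7 + (5/36)·8 + (1/9)·9 + (1/12)·10 + (1/18)·11 + (1/36)·12 = 7
Expected profit = 7 − 6 = 1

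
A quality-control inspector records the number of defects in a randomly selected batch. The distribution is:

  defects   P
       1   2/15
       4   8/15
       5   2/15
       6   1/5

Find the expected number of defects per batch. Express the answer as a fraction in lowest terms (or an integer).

E[X] = (2/15)·1 + (8/15)·4 + (2/15)·5 + (1/5)·6
     = 62/15

62/15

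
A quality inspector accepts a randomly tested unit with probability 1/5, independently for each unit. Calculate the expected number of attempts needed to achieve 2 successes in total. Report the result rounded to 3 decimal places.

10.000

By linearity (sum of 2 independent geometric waits), E[trials] = 2/p = 2/(1/5) = 10.
≈ 10.000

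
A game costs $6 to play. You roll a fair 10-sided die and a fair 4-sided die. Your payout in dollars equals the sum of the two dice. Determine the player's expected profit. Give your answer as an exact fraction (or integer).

$2

Distribution of the sum of the two dice: 2 w.p. 1/40, 3 w.p. 1/20, 4 w.p. 3/40, 5 w.p. 1/10, 6 w.p. 1/10, 7 w.p. 1/10, …
E[payout] = (1/40)·2 + (1/20)·3 + (3/40)·4 + (1/10)·5 + (1/10)·6 + (1/10)·7 + (1/10)·8 + (1/10)·9 + (1/10)·10 + (1/10)·11 + (3/40)·12 + (1/20)·13 + (1/40)·14 = 8
Expected profit = 8 − 6 = 2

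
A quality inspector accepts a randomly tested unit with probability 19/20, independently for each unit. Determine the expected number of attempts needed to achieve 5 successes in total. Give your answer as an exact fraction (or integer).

100/19

By linearity (sum of 5 independent geometric waits), E[trials] = 5/p = 5/(19/20) = 100/19.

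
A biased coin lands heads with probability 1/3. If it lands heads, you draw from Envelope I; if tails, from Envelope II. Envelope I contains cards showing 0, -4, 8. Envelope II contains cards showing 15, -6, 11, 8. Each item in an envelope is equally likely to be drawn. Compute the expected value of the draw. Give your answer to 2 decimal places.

E[X | Envelope I] = (0 − 4 + 8)/3 = 4/3
E[X | Envelope II] = (15 − 6 + 11 + 8)/4 = 7
E[X] = (1/3)·4/3 + (2/3)·7 = 46/9 ≈ 5.11

5.11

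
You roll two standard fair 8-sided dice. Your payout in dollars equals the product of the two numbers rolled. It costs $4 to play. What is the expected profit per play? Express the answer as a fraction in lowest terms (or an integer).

Distribution of the product of the two numbers rolled: 1 w.p. 1/64, 2 w.p. 1/32, 3 w.p. 1/32, 4 w.p. 3/64, 5 w.p. 1/32, 6 w.p. 1/16, …
E[payout] = (1/64)·1 + (1/32)·2 + (1/32)·3 + (3/64)·4 + (1/32)·5 + (1/16)·6 + (1/32)·7 + (1/16)·8 + (1/64)·9 + (1/32)·10 + (1/16)·12 + (1/32)·14 + (1/32)·15 + (3/64)·16 + (1/32)·18 + (1/32)·20 + (1/32)·21 + (1/16)·24 + (1/64)·25 + (1/32)·28 + (1/32)·30 + (1/32)·32 + (1/32)·35 + (1/64)·36 + (1/32)·40 + (1/32)·42 + (1/32)·48 + (1/64)·49 + (1/32)·56 + (1/64)·64 = 81/4
Expected profit = 81/4 − 4 = 65/4

65/4 dollars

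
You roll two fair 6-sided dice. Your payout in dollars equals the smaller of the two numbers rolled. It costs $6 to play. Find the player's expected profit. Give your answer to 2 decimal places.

Distribution of the smaller of the two numbers rolled: 1 w.p. 11/36, 2 w.p. 1/4, 3 w.p. 7/36, 4 w.p. 5/36, 5 w.p. 1/12, 6 w.p. 1/36
E[payout] = (11/36)·1 + (1/4)·2 + (7/36)·3 + (5/36)·4 + (1/12)·5 + (1/36)·6 = 91/36
Expected profit = 91/36 − 6 = -125/36 ≈ -$3.47

-$3.47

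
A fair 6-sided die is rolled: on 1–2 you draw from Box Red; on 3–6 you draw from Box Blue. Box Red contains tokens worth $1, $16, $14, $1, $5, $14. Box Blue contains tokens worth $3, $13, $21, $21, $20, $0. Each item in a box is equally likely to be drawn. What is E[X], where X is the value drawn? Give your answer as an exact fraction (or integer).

23/2 dollars

E[X | Box Red] = (1 + 16 + 14 + 1 + 5 + 14)/6 = 17/2
E[X | Box Blue] = (3 + 13 + 21 + 21 + 20 + 0)/6 = 13
E[X] = (1/3)·17/2 + (2/3)·13 = 23/2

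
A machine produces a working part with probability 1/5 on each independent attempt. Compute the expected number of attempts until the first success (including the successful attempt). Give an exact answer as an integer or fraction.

5

For a geometric distribution, E[trials] = 1/p = 1/(1/5) = 5.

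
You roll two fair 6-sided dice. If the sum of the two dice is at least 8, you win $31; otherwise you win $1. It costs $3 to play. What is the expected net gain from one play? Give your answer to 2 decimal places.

E[payout] = (7/12)·1 + (5/12)·31 = 27/2
Expected profit = 27/2 − 3 = 21/2 ≈ $10.50

$10.50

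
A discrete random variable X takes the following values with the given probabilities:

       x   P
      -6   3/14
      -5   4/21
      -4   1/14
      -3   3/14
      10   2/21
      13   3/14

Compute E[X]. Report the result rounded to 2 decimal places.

0.57

E[X] = (3/14)·(-6) + (4/21)·(-5) + (1/14)·(-4) + (3/14)·(-3) + (2/21)·10 + (3/14)·13
     = 4/7 ≈ 0.57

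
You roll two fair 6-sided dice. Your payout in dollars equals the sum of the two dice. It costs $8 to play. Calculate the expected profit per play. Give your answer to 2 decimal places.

-$1.00

Distribution of the sum of the two dice: 2 w.p. 1/36, 3 w.p. 1/18, 4 w.p. 1/12, 5 w.p. 1/9, 6 w.p. 5/36, 7 w.p. 1/6, …
E[payout] = (1/36)·2 + (1/18)·3 + (1/12)·4 + (1/9)·5 + (5/36)·6 + (1/6)·7 + (5/36)·8 + (1/9)·9 + (1/12)·10 + (1/18)·11 + (1/36)·12 = 7
Expected profit = 7 − 8 = -1 ≈ -$1.00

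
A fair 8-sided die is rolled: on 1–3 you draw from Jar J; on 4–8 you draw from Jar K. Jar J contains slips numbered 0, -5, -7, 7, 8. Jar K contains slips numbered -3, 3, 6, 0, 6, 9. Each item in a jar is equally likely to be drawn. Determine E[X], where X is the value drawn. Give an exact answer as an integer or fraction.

193/80

E[X | Jar J] = (0 − 5 − 7 + 7 + 8)/5 = 3/5
E[X | Jar K] = (-3 + 3 + 6 + 0 + 6 + 9)/6 = 7/2
E[X] = (3/8)·3/5 + (5/8)·7/2 = 193/80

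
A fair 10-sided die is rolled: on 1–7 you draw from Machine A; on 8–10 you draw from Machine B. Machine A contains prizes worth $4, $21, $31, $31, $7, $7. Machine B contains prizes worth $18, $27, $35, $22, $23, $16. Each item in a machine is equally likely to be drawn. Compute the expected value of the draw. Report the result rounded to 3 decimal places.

E[X | Machine A] = (4 + 21 + 31 + 31 + 7 + 7)/6 = 101/6
E[X | Machine B] = (18 + 27 + 35 + 22 + 23 + 16)/6 = 47/2
E[X] = (7/10)·101/6 + (3/10)·47/2 = 113/6 ≈ 18.833

$18.833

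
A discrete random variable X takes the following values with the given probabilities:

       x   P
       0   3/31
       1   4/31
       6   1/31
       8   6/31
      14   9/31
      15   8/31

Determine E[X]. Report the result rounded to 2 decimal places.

E[X] = (3/31)·0 + (4/31)·1 + (1/31)·6 + (6/31)·8 + (9/31)·14 + (8/31)·15
     = 304/31 ≈ 9.81

9.81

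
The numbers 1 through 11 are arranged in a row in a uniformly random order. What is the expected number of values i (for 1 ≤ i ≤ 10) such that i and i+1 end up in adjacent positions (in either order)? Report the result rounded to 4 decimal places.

For each i ∈ {1,…,10}, let Xᵢ = 1 if i and i+1 are adjacent. P(Xᵢ=1) = 2·(11−1)!/11! = 2/11.
By linearity, E[ΣXᵢ] = (10)·(2/11) = 20/11.
≈ 1.8182

1.8182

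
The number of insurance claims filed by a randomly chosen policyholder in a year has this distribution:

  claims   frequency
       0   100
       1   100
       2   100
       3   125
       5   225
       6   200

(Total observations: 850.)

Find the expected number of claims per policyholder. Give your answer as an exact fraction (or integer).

Total = 850, so P(claims=0) = 100/850, etc.
E[X] = (2/17)·0 + (2/17)·1 + (2/17)·2 + (5/34)·3 + (9/34)·5 + (4/17)·6
     = 60/17

60/17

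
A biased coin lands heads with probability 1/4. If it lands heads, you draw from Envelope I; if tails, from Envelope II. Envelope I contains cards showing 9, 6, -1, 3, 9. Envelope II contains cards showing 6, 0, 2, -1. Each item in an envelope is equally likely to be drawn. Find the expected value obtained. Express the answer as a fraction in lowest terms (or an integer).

209/80

E[X | Envelope I] = (9 + 6 − 1 + 3 + 9)/5 = 26/5
E[X | Envelope II] = (6 + 0 + 2 − 1)/4 = 7/4
E[X] = (1/4)·26/5 + (3/4)·7/4 = 209/80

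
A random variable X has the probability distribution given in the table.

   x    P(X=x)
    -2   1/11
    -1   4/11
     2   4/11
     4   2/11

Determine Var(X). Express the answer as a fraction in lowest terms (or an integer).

516/121

E[X] = (1/11)·(-2) + (4/11)·(-1) + (4/11)·2 + (2/11)·4 = 10/11
E[X²] = (1/11)·4 + (4/11)·1 + (4/11)·4 + (2/11)·16 = 56/11
Var(X) = 56/11 − (10/11)² = 516/121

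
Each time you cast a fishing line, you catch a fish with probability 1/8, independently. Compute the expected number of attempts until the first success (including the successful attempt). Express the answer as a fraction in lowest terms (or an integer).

8

For a geometric distribution, E[trials] = 1/p = 1/(1/8) = 8.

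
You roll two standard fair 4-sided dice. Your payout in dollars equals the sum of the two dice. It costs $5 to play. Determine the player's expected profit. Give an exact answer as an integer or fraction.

$0

Distribution of the sum of the two dice: 2 w.p. 1/16, 3 w.p. 1/8, 4 w.p. 3/16, 5 w.p. 1/4, 6 w.p. 3/16, 7 w.p. 1/8, …
E[payout] = (1/16)·2 + (1/8)·3 + (3/16)·4 + (1/4)·5 + (3/16)·6 + (1/8)·7 + (1/16)·8 = 5
Expected profit = 5 − 5 = 0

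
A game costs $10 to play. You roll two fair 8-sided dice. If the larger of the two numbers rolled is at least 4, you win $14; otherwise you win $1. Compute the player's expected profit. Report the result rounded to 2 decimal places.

E[payout] = (9/64)·1 + (55/64)·14 = 779/64
Expected profit = 779/64 − 10 = 139/64 ≈ $2.17

$2.17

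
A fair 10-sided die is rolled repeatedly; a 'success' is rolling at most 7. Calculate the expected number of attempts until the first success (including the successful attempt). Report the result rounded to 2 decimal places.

1.43

For a geometric distribution, E[trials] = 1/p = 1/(7/10) = 10/7.
≈ 1.43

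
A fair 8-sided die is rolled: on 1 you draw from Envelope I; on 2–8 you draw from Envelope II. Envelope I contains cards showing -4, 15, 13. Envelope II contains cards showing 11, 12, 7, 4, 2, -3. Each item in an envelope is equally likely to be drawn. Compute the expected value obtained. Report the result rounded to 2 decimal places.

5.81

E[X | Envelope I] = (-4 + 15 + 13)/3 = 8
E[X | Envelope II] = (11 + 12 + 7 + 4 + 2 − 3)/6 = 11/2
E[X] = (1/8)·8 + (7/8)·11/2 = 93/16 ≈ 5.81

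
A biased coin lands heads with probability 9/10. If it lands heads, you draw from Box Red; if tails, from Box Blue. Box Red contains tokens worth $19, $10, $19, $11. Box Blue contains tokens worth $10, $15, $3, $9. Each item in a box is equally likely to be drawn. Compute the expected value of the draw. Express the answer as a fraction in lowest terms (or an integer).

71/5 dollars

E[X | Box Red] = (19 + 10 + 19 + 11)/4 = 59/4
E[X | Box Blue] = (10 + 15 + 3 + 9)/4 = 37/4
E[X] = (9/10)·59/4 + (1/10)·37/4 = 71/5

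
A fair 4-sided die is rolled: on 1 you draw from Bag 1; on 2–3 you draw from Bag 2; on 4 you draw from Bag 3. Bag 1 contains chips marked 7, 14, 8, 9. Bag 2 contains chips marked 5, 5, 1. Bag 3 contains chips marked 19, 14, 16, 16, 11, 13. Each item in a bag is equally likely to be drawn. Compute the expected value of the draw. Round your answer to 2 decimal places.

E[X | Bag 1] = (7 + 14 + 8 + 9)/4 = 19/2
E[X | Bag 2] = (5 + 5 + 1)/3 = 11/3
E[X | Bag 3] = (19 + 14 + 16 + 16 + 11 + 13)/6 = 89/6
E[X] = (1/4)·19/2 + (1/2)·11/3 + (1/4)·89/6 = 95/12 ≈ 7.92

7.92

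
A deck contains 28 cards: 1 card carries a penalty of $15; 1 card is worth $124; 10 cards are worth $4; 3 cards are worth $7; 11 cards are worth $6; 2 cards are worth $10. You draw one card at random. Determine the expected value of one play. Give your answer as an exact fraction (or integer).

64/7 dollars

E[payout] = (1/28)·(-15) + (1/28)·124 + (10/28)·4 + (3/28)·7 + (11/28)·6 + (2/28)·10 = 64/7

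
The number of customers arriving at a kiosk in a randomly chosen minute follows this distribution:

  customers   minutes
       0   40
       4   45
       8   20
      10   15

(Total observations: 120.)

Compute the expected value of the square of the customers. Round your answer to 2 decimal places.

Total = 120, so P(customers=0) = 40/120, etc.
E[X²] = (1/3)·0 + (3/8)·16 + (1/6)·64 + (1/8)·100
     = 175/6 ≈ 29.17

29.17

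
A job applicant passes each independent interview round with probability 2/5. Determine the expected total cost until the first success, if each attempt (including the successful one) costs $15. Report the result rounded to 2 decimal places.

$37.50

E[#attempts] = 1/p = 5/2; E[cost] = 15·5/2 = 75/2.
≈ 37.50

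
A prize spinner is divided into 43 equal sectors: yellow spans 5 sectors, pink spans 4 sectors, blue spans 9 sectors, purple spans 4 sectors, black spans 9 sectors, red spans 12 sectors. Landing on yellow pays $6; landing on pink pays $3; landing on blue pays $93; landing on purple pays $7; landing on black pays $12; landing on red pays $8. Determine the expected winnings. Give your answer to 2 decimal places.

E[payout] = (5/43)·6 + (4/43)·3 + (9/43)·93 + (4/43)·7 + (9/43)·12 + (12/43)·8 = 1111/43
≈ $25.84

$25.84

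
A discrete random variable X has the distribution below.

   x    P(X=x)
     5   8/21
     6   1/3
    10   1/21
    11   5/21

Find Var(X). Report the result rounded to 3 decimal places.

E[X] = (8/21)·5 + (1/3)·6 + (1/21)·10 + (5/21)·11 = 7
E[X²] = (8/21)·25 + (1/3)·36 + (1/21)·100 + (5/21)·121 = 1157/21
Var(X) = 1157/21 − (7)² = 128/21 ≈ 6.095

6.095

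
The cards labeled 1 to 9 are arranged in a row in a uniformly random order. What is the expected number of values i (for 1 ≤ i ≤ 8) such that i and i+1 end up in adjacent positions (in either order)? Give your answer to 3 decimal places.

1.778

For each i ∈ {1,…,8}, let Xᵢ = 1 if i and i+1 are adjacent. P(Xᵢ=1) = 2·(9−1)!/9! = 2/9.
By linearity, E[ΣXᵢ] = (8)·(2/9) = 16/9.
≈ 1.778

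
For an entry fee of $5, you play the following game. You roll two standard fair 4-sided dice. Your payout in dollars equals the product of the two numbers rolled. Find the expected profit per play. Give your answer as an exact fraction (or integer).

5/4 dollars

Distribution of the product of the two numbers rolled: 1 w.p. 1/16, 2 w.p. 1/8, 3 w.p. 1/8, 4 w.p. 3/16, 6 w.p. 1/8, 8 w.p. 1/8, …
E[payout] = (1/16)·1 + (1/8)·2 + (1/8)·3 + (3/16)·4 + (1/8)·6 + (1/8)·8 + (1/16)·9 + (1/8)·12 + (1/16)·16 = 25/4
Expected profit = 25/4 − 5 = 5/4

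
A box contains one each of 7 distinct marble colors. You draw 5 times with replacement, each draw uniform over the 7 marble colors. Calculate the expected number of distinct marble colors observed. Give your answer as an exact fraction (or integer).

Let Xⱼ=1 if type j appears at least once. P(Xⱼ=1) = 1 − ((7−1)/7)^5 = 9031/16807.
E[#distinct] = 7·9031/16807 = 9031/2401.

9031/2401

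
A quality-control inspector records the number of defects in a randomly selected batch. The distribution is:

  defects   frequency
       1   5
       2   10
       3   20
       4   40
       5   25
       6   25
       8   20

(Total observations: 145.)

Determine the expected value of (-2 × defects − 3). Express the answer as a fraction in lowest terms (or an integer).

Total = 145, so P(defects=1) = 5/145, etc.
E[-2x-3] = (1/29)·(-5) + (2/29)·(-7) + (4/29)·(-9) + (8/29)·(-11) + (5/29)·(-13) + (5/29)·(-15) + (4/29)·(-19)
     = -359/29

-359/29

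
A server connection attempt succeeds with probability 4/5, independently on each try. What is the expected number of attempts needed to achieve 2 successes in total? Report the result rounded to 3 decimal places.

By linearity (sum of 2 independent geometric waits), E[trials] = 2/p = 2/(4/5) = 5/2.
≈ 2.500

2.500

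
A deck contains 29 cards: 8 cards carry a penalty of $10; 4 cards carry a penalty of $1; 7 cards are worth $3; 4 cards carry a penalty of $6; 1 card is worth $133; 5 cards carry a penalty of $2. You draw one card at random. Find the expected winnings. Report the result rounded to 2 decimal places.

$1.24

E[payout] = (8/29)·(-10) + (4/29)·(-1) + (7/29)·3 + (4/29)·(-6) + (1/29)·133 + (5/29)·(-2) = 36/29
≈ $1.24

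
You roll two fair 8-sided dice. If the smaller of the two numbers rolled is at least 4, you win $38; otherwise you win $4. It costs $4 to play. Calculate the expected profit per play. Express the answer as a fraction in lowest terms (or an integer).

425/32 dollars

E[payout] = (39/64)·4 + (25/64)·38 = 553/32
Expected profit = 553/32 − 4 = 425/32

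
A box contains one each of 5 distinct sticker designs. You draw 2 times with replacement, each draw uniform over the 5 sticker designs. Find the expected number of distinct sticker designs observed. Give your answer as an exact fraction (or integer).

Let Xⱼ=1 if type j appears at least once. P(Xⱼ=1) = 1 − ((5−1)/5)^2 = 9/25.
E[#distinct] = 5·9/25 = 9/5.

9/5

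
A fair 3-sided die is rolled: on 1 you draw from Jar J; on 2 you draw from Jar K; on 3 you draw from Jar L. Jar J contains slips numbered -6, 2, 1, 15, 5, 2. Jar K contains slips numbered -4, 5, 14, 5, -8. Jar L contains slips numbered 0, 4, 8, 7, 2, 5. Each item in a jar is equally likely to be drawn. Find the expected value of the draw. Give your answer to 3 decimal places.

3.300

E[X | Jar J] = (-6 + 2 + 1 + 15 + 5 + 2)/6 = 19/6
E[X | Jar K] = (-4 + 5 + 14 + 5 − 8)/5 = 12/5
E[X | Jar L] = (0 + 4 + 8 + 7 + 2 + 5)/6 = 13/3
E[X] = (1/3)·19/6 + (1/3)·12/5 + (1/3)·13/3 = 33/10 ≈ 3.300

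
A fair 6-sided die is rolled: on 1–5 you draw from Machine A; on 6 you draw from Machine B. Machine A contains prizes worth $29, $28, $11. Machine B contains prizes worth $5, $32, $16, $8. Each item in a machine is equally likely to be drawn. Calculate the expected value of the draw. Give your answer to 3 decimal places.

E[X | Machine A] = (29 + 28 + 11)/3 = 68/3
E[X | Machine B] = (5 + 32 + 16 + 8)/4 = 61/4
E[X] = (5/6)·68/3 + (1/6)·61/4 = 1543/72 ≈ 21.431

$21.431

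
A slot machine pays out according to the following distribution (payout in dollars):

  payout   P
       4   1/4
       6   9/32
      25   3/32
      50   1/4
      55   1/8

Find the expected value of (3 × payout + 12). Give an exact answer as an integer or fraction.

E[3x+12] = (1/4)·24 + (9/32)·30 + (3/32)·87 + (1/4)·162 + (1/8)·177
     = 2727/32

2727/32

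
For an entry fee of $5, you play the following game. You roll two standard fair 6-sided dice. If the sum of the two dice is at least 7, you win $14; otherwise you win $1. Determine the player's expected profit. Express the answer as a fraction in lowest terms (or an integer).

E[payout] = (5/12)·1 + (7/12)·14 = 103/12
Expected profit = 103/12 − 5 = 43/12

43/12 dollars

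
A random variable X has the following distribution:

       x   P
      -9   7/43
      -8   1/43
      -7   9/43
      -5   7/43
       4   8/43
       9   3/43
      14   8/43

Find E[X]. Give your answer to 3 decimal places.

0.047

E[X] = (7/43)·(-9) + (1/43)·(-8) + (9/43)·(-7) + (7/43)·(-5) + (8/43)·4 + (3/43)·9 + (8/43)·14
     = 2/43 ≈ 0.047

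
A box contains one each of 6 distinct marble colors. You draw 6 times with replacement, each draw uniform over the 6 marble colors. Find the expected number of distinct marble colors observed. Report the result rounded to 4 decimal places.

Let Xⱼ=1 if type j appears at least once. P(Xⱼ=1) = 1 − ((6−1)/6)^6 = 31031/46656.
E[#distinct] = 6·31031/46656 = 31031/7776.
≈ 3.9906

3.9906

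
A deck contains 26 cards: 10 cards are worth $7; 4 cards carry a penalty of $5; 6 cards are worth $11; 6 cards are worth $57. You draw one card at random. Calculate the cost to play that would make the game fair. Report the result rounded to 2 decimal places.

$17.62

E[payout] = (10/26)·7 + (4/26)·(-5) + (6/26)·11 + (6/26)·57 = 229/13
Fair fee = E[payout] = 229/13 ≈ $17.62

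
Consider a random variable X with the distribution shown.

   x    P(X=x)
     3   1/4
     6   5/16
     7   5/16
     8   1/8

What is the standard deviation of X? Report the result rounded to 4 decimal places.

E[X] = 93/16, E[X²] = 589/16
Var(X) = E[X²] − (E[X])² = 589/16 − 8649/256 = 775/256
SD(X) = √(775/256) ≈ 1.7399

1.7399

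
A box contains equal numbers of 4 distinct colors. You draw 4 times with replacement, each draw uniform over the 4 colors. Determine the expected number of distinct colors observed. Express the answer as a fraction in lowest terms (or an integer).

175/64

Let Xⱼ=1 if type j appears at least once. P(Xⱼ=1) = 1 − ((4−1)/4)^4 = 175/256.
E[#distinct] = 4·175/256 = 175/64.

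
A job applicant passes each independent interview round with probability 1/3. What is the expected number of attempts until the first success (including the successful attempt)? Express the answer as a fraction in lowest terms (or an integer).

For a geometric distribution, E[trials] = 1/p = 1/(1/3) = 3.

3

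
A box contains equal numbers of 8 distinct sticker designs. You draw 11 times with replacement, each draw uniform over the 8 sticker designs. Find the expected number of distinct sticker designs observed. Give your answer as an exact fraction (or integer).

6612607849/1073741824

Let Xⱼ=1 if type j appears at least once. P(Xⱼ=1) = 1 − ((8−1)/8)^11 = 6612607849/8589934592.
E[#distinct] = 8·6612607849/8589934592 = 6612607849/1073741824.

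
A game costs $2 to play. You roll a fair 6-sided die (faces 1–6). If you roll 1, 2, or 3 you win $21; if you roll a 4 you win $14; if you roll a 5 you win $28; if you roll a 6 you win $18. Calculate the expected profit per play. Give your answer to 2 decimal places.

$18.50

E[payout] = (1/6)·14 + (1/6)·18 + (1/2)·21 + (1/6)·28 = 41/2
Expected profit = 41/2 − 2 = 37/2 ≈ $18.50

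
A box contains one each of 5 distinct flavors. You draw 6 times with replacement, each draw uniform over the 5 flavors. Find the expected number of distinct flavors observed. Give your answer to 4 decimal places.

3.6893

Let Xⱼ=1 if type j appears at least once. P(Xⱼ=1) = 1 − ((5−1)/5)^6 = 11529/15625.
E[#distinct] = 5·11529/15625 = 11529/3125.
≈ 3.6893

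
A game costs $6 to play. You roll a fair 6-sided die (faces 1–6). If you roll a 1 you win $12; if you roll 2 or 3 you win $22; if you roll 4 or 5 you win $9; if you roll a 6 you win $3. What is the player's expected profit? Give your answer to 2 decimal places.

E[payout] = (1/6)·3 + (1/3)·9 + (1/6)·12 + (1/3)·22 = 77/6
Expected profit = 77/6 − 6 = 41/6 ≈ $6.83

$6.83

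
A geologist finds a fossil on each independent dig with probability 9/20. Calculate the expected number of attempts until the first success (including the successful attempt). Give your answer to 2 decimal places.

2.22

For a geometric distribution, E[trials] = 1/p = 1/(9/20) = 20/9.
≈ 2.22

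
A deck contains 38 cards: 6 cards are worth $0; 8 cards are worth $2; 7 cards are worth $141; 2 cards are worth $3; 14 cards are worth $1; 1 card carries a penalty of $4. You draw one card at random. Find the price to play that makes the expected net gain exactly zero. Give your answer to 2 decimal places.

$26.82

E[payout] = (6/38)·0 + (8/38)·2 + (7/38)·141 + (2/38)·3 + (14/38)·1 + (1/38)·(-4) = 1019/38
Fair fee = E[payout] = 1019/38 ≈ $26.82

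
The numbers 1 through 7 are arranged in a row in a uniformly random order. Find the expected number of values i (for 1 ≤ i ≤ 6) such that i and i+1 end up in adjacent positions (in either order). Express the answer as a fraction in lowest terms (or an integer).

For each i ∈ {1,…,6}, let Xᵢ = 1 if i and i+1 are adjacent. P(Xᵢ=1) = 2·(7−1)!/7! = 2/7.
By linearity, E[ΣXᵢ] = (6)·(2/7) = 12/7.

12/7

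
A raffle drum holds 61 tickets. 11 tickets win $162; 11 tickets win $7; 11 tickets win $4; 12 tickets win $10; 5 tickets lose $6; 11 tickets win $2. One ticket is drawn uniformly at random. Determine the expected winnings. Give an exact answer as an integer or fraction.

E[payout] = (11/61)·162 + (11/61)·7 + (11/61)·4 + (12/61)·10 + (5/61)·(-6) + (11/61)·2 = 2015/61

2015/61 dollars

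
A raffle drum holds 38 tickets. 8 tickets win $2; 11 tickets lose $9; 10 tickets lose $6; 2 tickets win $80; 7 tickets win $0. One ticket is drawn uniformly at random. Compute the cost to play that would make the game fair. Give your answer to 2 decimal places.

$0.45

E[payout] = (8/38)·2 + (11/38)·(-9) + (10/38)·(-6) + (2/38)·80 + (7/38)·0 = 17/38
Fair fee = E[payout] = 17/38 ≈ $0.45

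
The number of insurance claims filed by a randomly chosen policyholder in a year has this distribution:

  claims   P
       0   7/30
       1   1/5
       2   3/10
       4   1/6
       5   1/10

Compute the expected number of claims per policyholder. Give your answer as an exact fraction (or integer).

E[X] = (7/30)·0 + (1/5)·1 + (3/10)·2 + (1/6)·4 + (1/10)·5
     = 59/30

59/30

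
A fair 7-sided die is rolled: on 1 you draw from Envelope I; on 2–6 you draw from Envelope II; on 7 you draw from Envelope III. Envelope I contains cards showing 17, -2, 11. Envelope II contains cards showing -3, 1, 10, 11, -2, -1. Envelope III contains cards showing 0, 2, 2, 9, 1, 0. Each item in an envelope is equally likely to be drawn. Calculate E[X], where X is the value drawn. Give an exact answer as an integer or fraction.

E[X | Envelope I] = (17 − 2 + 11)/3 = 26/3
E[X | Envelope II] = (-3 + 1 + 10 + 11 − 2 − 1)/6 = 8/3
E[X | Envelope III] = (0 + 2 + 2 + 9 + 1 + 0)/6 = 7/3
E[X] = (1/7)·26/3 + (5/7)·8/3 + (1/7)·7/3 = 73/21

73/21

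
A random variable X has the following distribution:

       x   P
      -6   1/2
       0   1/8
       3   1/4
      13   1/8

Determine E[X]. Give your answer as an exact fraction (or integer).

E[X] = (1/2)·(-6) + (1/8)·0 + (1/4)·3 + (1/8)·13
     = -5/8

-5/8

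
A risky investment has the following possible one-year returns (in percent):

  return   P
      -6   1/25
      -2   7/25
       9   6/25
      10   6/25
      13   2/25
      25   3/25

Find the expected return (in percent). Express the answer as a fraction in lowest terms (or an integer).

E[X] = (1/25)·(-6) + (7/25)·(-2) + (6/25)·9 + (6/25)·10 + (2/25)·13 + (3/25)·25
     = 39/5

39/5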